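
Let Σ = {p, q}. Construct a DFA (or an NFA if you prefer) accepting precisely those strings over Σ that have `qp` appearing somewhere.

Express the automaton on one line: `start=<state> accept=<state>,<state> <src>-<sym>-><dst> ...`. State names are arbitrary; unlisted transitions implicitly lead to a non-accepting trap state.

Track how much of `qp` has been matched so far: state A is no progress, C is the absorbing accept state reached once `qp` has occurred. Intermediate states record partial matches; on a mismatch, fall back to the longest reusable overlap.
A 3-state machine:
       p  q 
>  A   A  B 
   B   C  B 
 * C   C  C 
(> = start, * = accepting)

start=A accept=C A-p->A A-q->B B-p->C B-q->B C-p->C C-q->C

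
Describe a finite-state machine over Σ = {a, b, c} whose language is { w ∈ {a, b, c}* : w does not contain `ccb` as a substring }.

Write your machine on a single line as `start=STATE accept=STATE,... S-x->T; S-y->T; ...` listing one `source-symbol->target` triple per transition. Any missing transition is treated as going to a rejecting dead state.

start=s0; accept=s0,s1,s2; s0-a->s0; s0-b->s0; s0-c->s1; s1-a->s0; s1-b->s0; s1-c->s2; s2-a->s0; s2-b->s3; s2-c->s2; s3-a->s3; s3-b->s3; s3-c->s3

This is the complement of 'contains `ccb`'. Use the same substring-matching states — s0 through s3 holding how much of `ccb` has just been matched — but flip the accepting set: everything except the trap s3 accepts.
A 4-state machine:
        a   b   c  
>* s0   s0  s0  s1 
 * s1   s0  s0  s2 
 * s2   s0  s3  s2 
   s3   s3  s3  s3 
(> = start, * = accepting)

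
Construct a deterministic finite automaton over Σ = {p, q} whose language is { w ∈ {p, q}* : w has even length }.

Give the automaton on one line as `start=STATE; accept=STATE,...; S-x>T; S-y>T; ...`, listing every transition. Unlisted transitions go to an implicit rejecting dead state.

start=A; accept=A; A-p>B; A-q>B; B-p>A; B-q>A

Only the length mod 2 matters, so use a 2-cycle: from any state, every input symbol moves to the next state, wrapping B back to A. Mark A accepting.
A 2-state machine:
       p  q 
>* A   B  B 
   B   A  A 
(> = start, * = accepting)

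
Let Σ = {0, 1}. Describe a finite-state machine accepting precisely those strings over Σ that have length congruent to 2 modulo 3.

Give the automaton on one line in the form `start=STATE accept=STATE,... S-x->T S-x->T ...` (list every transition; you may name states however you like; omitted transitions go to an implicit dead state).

Only the length mod 3 matters, so use a 3-cycle: from any state, every input symbol moves to the next state, wrapping q2 back to q0. Mark q2 accepting.
A 3-state machine:
        0   1  
>  q0   q1  q1 
   q1   q2  q2 
 * q2   q0  q0 
(> = start, * = accepting)

start=q0 accept=q2 q0-0->q1 q0-1->q1 q1-0->q2 q1-1->q2 q2-0->q0 q2-1->q0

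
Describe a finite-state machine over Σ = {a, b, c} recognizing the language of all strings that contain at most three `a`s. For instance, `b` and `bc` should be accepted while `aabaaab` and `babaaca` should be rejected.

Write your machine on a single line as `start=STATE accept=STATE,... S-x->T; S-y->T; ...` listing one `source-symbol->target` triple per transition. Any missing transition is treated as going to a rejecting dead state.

start=q0; accept=q0,q1,q2,q3; q0-a->q1; q0-b->q0; q0-c->q0; q1-a->q2; q1-b->q1; q1-c->q1; q2-a->q3; q2-b->q2; q2-c->q2; q3-a->q4; q3-b->q3; q3-c->q3; q4-a->q4; q4-b->q4; q4-c->q4

Only the number of `a`s matters, and only up to 4. Make a chain q0 → q1 → q2 → q3 → q4 advanced by each `a` (with q4 absorbing); every other symbol self-loops. The accepting set is {q0, q1, q2, q3}.
A 5-state machine:
        a   b   c  
>* q0   q1  q0  q0 
 * q1   q2  q1  q1 
 * q2   q3  q2  q2 
 * q3   q4  q3  q3 
   q4   q4  q4  q4 
(> = start, * = accepting)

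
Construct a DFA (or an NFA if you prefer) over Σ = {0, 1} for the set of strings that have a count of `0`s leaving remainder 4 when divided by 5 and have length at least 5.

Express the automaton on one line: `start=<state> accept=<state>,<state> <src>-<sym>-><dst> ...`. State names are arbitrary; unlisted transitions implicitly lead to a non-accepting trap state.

start=q0 accept=q9 q0-0->q1 q0-1->q2 q1-0->q3 q1-1->q4 q2-0->q4 q2-1->q2 q3-0->q5 q3-1->q6 q4-0->q6 q4-1->q4 q5-0->q7 q5-1->q8 q6-0->q8 q6-1->q6 q7-0->q2 q7-1->q9 q8-0->q9 q8-1->q8 q9-0->q2 q9-1->q9

Build one automaton per condition and run them in lockstep. The first has 5 states tracking the count of `0`s modulo 5; the second has 7 states tracking the input length, saturating at 6. A product state is a pair (one from each), accepting exactly when both do. After merging equivalent states the machine shrinks.
10 states suffice.
        0   1  
>  q0   q1  q2 
   q1   q3  q4 
   q2   q4  q2 
   q3   q5  q6 
   q4   q6  q4 
   q5   q7  q8 
   q6   q8  q6 
   q7   q2  q9 
   q8   q9  q8 
 * q9   q2  q9 
(> = start, * = accepting)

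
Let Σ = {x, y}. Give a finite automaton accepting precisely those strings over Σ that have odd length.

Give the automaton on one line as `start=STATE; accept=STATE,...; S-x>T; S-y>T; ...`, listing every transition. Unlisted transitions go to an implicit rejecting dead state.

start=A; accept=B; A-x>B; A-y>B; B-x>A; B-y>A

Only the length mod 2 matters, so use a 2-cycle: from any state, every input symbol moves to the next state, wrapping B back to A. Mark B accepting.
A 2-state machine:
       x  y 
>  A   B  B 
 * B   A  A 
(> = start, * = accepting)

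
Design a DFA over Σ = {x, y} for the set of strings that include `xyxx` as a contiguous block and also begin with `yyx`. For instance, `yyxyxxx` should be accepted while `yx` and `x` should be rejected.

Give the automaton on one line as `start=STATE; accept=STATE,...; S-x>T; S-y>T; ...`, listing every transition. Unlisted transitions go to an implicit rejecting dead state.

Handle the two conditions separately and then intersect. The first has 5 states tracking whether and how much of `xyxx` has been seen; the second has 5 states tracking whether the input so far still matches the prefix `yyx`. A product state is a pair (one from each), accepting exactly when both do. Minimizing collapses redundant product states.
9 states suffice.
        x   y  
>  q0   q1  q2 
   q1   q1  q1 
   q2   q1  q3 
   q3   q4  q1 
   q4   q4  q5 
   q5   q6  q7 
   q6   q8  q5 
   q7   q4  q7 
 * q8   q8  q8 
(> = start, * = accepting)

start=q0; accept=q8; q0-x>q1; q0-y>q2; q1-x>q1; q1-y>q1; q2-x>q1; q2-y>q3; q3-x>q4; q3-y>q1; q4-x>q4; q4-y>q5; q5-x>q6; q5-y>q7; q6-x>q8; q6-y>q5; q7-x>q4; q7-y>q7; q8-x>q8; q8-y>q8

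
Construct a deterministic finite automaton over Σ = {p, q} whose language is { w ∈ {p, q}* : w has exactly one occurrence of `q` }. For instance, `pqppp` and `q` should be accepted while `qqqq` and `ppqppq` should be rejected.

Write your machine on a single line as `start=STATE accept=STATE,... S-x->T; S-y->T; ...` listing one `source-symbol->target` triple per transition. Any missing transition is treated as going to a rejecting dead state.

start=S0; accept=S1; S0-p->S0; S0-q->S1; S1-p->S1; S1-q->S2; S2-p->S2; S2-q->S2

Only the number of `q`s matters, and only up to 2. Make a chain S0 → S1 → S2 advanced by each `q` (with S2 absorbing); every other symbol self-loops. The accepting set is {S1}.
A 3-state machine:
        p   q  
>  S0   S0  S1 
 * S1   S1  S2 
   S2   S2  S2 
(> = start, * = accepting)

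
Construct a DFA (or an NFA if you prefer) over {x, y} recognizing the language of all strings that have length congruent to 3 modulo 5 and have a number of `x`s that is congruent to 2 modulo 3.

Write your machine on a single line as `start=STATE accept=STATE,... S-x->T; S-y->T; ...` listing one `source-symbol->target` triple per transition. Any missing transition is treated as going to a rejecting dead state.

Handle the two conditions separately and then intersect. The first has 5 states tracking the input length modulo 5; the second has 3 states tracking the count of `x`s modulo 3. A product state is a pair (one from each), accepting exactly when both do.
15 states suffice.
          x    y  
>  S0     S1   S2 
   S1     S3   S4 
   S2     S4   S5 
   S3     S6   S7 
   S4     S7   S8 
   S5     S8   S6 
   S6     S9  S10 
 * S7    S10  S11 
   S8    S11   S9 
   S9    S12  S13 
   S10   S13   S0 
   S11    S0  S12 
   S12    S2  S14 
   S13   S14   S1 
   S14    S5   S3 
(> = start, * = accepting)

start=S0; accept=S7; S0-x->S1; S0-y->S2; S1-x->S3; S1-y->S4; S2-x->S4; S2-y->S5; S3-x->S6; S3-y->S7; S4-x->S7; S4-y->S8; S5-x->S8; S5-y->S6; S6-x->S9; S6-y->S10; S7-x->S10; S7-y->S11; S8-x->S11; S8-y->S9; S9-x->S12; S9-y->S13; S10-x->S13; S10-y->S0; S11-x->S0; S11-y->S12; S12-x->S2; S12-y->S14; S13-x->S14; S13-y->S1; S14-x->S5; S14-y->S3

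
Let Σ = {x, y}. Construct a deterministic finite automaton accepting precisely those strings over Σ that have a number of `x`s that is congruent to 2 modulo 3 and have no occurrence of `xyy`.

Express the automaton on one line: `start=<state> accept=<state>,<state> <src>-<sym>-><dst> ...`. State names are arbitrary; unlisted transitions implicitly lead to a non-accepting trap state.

start=s0 accept=s2,s5 s0-x->s1 s0-y->s0 s1-x->s2 s1-y->s3 s2-x->s4 s2-y->s5 s3-x->s2 s3-y->s6 s4-x->s1 s4-y->s7 s5-x->s4 s5-y->s6 s6-x->s6 s6-y->s6 s7-x->s1 s7-y->s6

Run two small machines in parallel and take their product. The first has 3 states tracking the count of `x`s modulo 3; the second has 4 states tracking partial matches of the forbidden pattern `xyy`. A product state is a pair (one from each), accepting exactly when both do. Equivalent product states are then merged.
An 8-state machine:
        x   y  
>  s0   s1  s0 
   s1   s2  s3 
 * s2   s4  s5 
   s3   s2  s6 
   s4   s1  s7 
 * s5   s4  s6 
   s6   s6  s6 
   s7   s1  s6 
(> = start, * = accepting)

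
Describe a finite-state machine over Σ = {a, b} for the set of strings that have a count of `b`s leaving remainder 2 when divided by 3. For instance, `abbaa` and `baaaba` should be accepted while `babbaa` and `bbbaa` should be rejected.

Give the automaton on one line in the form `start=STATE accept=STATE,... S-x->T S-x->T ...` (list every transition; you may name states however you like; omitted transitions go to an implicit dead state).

Keep the running count of `b`s modulo 3: each `b` advances along the cycle S0 → S1 → S2 → S0 while other symbols loop. Accept at S2.
A 3-state machine:
        a   b  
>  S0   S0  S1 
   S1   S1  S2 
 * S2   S2  S0 
(> = start, * = accepting)

start=S0 accept=S2 S0-a->S0 S0-b->S1 S1-a->S1 S1-b->S2 S2-a->S2 S2-b->S0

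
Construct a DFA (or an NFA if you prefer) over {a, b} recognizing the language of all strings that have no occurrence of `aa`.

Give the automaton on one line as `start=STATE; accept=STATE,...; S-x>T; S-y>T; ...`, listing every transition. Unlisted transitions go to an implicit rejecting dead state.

This is the complement of 'contains `aa`'. Use the same substring-matching states — q0 through q2 holding how much of `aa` has just been matched — but flip the accepting set: everything except the trap q2 accepts.
With 3 states:
        a   b  
>* q0   q1  q0 
 * q1   q2  q0 
   q2   q2  q2 
(> = start, * = accepting)

start=q0; accept=q0,q1; q0-a>q1; q0-b>q0; q1-a>q2; q1-b>q0; q2-a>q2; q2-b>q2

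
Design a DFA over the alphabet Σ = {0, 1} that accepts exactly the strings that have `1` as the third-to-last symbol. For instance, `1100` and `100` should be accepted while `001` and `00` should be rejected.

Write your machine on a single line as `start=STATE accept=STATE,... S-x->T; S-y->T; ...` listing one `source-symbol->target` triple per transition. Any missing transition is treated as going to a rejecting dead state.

Because acceptance depends on a position counted from the end, the machine has to buffer the most recent 3 symbols. Make each state the string of the last up-to-3 symbols read; on input `x` shift the window left and append `x`. Accept when the buffered window has length 3 and begins with `1`.
With 15 states:
       0  1 
>  A   B  C 
   B   D  E 
   C   F  G 
   D   H  I 
   E   J  K 
   F   L  M 
   G   N  O 
   H   H  I 
   I   J  K 
   J   L  M 
   K   N  O 
 * L   H  I 
 * M   J  K 
 * N   L  M 
 * O   N  O 
(> = start, * = accepting)

start=A; accept=L,M,N,O; A-0->B; A-1->C; B-0->D; B-1->E; C-0->F; C-1->G; D-0->H; D-1->I; E-0->J; E-1->K; F-0->L; F-1->M; G-0->N; G-1->O; H-0->H; H-1->I; I-0->J; I-1->K; J-0->L; J-1->M; K-0->N; K-1->O; L-0->H; L-1->I; M-0->J; M-1->K; N-0->L; N-1->M; O-0->N; O-1->O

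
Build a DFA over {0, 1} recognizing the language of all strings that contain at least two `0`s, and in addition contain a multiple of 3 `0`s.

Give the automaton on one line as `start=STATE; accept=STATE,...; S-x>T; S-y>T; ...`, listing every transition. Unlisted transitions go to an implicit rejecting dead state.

start=A; accept=D; A-0>B; A-1>A; B-0>C; B-1>B; C-0>D; C-1>C; D-0>E; D-1>D; E-0>F; E-1>E; F-0>D; F-1>F

Build one automaton per condition and run them in lockstep. The first has 4 states tracking the count of `0`s, saturating at 3; the second has 3 states tracking the count of `0`s modulo 3. A product state is a pair (one from each), accepting exactly when both do.
6 states suffice.
       0  1 
>  A   B  A 
   B   C  B 
   C   D  C 
 * D   E  D 
   E   F  E 
   F   D  F 
(> = start, * = accepting)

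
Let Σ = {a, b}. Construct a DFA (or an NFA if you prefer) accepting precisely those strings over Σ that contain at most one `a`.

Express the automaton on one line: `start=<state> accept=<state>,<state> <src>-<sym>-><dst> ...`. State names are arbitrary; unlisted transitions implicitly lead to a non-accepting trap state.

Count `a`s, saturating at 2: state s0 means no `a` yet, s1 means one `a` seen, s2 means more than one. Each `a` increments (capped at s2); other symbols loop. Accept from {s0, s1}.
        a   b  
>* s0   s1  s0 
 * s1   s2  s1 
   s2   s2  s2 
(> = start, * = accepting)

start=s0 accept=s0,s1 s0-a->s1 s0-b->s0 s1-a->s2 s1-b->s1 s2-a->s2 s2-b->s2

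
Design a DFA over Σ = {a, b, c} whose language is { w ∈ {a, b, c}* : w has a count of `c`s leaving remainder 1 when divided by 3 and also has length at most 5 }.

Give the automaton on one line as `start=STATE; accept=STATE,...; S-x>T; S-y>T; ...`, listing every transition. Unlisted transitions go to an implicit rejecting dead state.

Build one automaton per condition and run them in lockstep. One (3 states) tracks the count of `c`s modulo 3; the other (7 states) tracks the input length, saturating at 6. Each combined state is a pair, one component from each; accept when both components accept.
          a    b    c  
>  S0     S1   S1   S2 
   S1     S3   S3   S4 
 * S2     S4   S4   S5 
   S3     S6   S6   S7 
 * S4     S7   S7   S8 
   S5     S8   S8   S6 
   S6     S9   S9  S10 
 * S7    S10  S10  S11 
   S8    S11  S11   S9 
   S9    S12  S12  S13 
 * S10   S13  S13  S14 
   S11   S14  S14  S12 
   S12   S15  S15  S16 
 * S13   S16  S16  S17 
   S14   S17  S17  S15 
   S15   S15  S15  S16 
   S16   S16  S16  S17 
   S17   S17  S17  S15 
(> = start, * = accepting)

start=S0; accept=S2,S4,S7,S10,S13; S0-a>S1; S0-b>S1; S0-c>S2; S1-a>S3; S1-b>S3; S1-c>S4; S2-a>S4; S2-b>S4; S2-c>S5; S3-a>S6; S3-b>S6; S3-c>S7; S4-a>S7; S4-b>S7; S4-c>S8; S5-a>S8; S5-b>S8; S5-c>S6; S6-a>S9; S6-b>S9; S6-c>S10; S7-a>S10; S7-b>S10; S7-c>S11; S8-a>S11; S8-b>S11; S8-c>S9; S9-a>S12; S9-b>S12; S9-c>S13; S10-a>S13; S10-b>S13; S10-c>S14; S11-a>S14; S11-b>S14; S11-c>S12; S12-a>S15; S12-b>S15; S12-c>S16; S13-a>S16; S13-b>S16; S13-c>S17; S14-a>S17; S14-b>S17; S14-c>S15; S15-a>S15; S15-b>S15; S15-c>S16; S16-a>S16; S16-b>S16; S16-c>S17; S17-a>S17; S17-b>S17; S17-c>S15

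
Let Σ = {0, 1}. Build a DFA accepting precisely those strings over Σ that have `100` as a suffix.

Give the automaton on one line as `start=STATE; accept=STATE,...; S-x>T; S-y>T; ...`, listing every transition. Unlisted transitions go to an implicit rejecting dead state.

Remember how much of `100` the current input suffix matches. State S0 means no match yet; S1 means the last symbol is `1`; S2 means the last 2 symbols are `10`; S3 means the last 3 symbols are `100`. Only S3 accepts. On a mismatch, fall back to the longest proper suffix that is still a prefix of `100`.
        0   1  
>  S0   S0  S1 
   S1   S2  S1 
   S2   S3  S1 
 * S3   S0  S1 
(> = start, * = accepting)

start=S0; accept=S3; S0-0>S0; S0-1>S1; S1-0>S2; S1-1>S1; S2-0>S3; S2-1>S1; S3-0>S0; S3-1>S1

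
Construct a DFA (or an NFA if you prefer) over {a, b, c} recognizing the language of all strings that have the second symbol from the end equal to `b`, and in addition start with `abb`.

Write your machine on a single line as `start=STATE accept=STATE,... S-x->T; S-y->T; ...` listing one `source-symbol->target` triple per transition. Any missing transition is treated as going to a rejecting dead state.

start=S0; accept=S14,S15,S16; S0-a->S1; S0-b->S2; S0-c->S3; S1-a->S4; S1-b->S5; S1-c->S6; S2-a->S7; S2-b->S8; S2-c->S9; S3-a->S10; S3-b->S11; S3-c->S12; S4-a->S4; S4-b->S13; S4-c->S6; S5-a->S7; S5-b->S14; S5-c->S9; S6-a->S10; S6-b->S11; S6-c->S12; S7-a->S4; S7-b->S13; S7-c->S6; S8-a->S7; S8-b->S8; S8-c->S9; S9-a->S10; S9-b->S11; S9-c->S12; S10-a->S4; S10-b->S13; S10-c->S6; S11-a->S7; S11-b->S8; S11-c->S9; S12-a->S10; S12-b->S11; S12-c->S12; S13-a->S7; S13-b->S8; S13-c->S9; S14-a->S15; S14-b->S14; S14-c->S16; S15-a->S17; S15-b->S18; S15-c->S19; S16-a->S20; S16-b->S21; S16-c->S22; S17-a->S17; S17-b->S18; S17-c->S19; S18-a->S15; S18-b->S14; S18-c->S16; S19-a->S20; S19-b->S21; S19-c->S22; S20-a->S17; S20-b->S18; S20-c->S19; S21-a->S15; S21-b->S14; S21-c->S16; S22-a->S20; S22-b->S21; S22-c->S22

Handle the two conditions separately and then intersect. The first has 13 states tracking the last 2 symbols read; the second has 5 states tracking whether the input so far still matches the prefix `abb`. A product state is a pair (one from each), accepting exactly when both do.
With 23 states:
          a    b    c  
>  S0     S1   S2   S3 
   S1     S4   S5   S6 
   S2     S7   S8   S9 
   S3    S10  S11  S12 
   S4     S4  S13   S6 
   S5     S7  S14   S9 
   S6    S10  S11  S12 
   S7     S4  S13   S6 
   S8     S7   S8   S9 
   S9    S10  S11  S12 
   S10    S4  S13   S6 
   S11    S7   S8   S9 
   S12   S10  S11  S12 
   S13    S7   S8   S9 
 * S14   S15  S14  S16 
 * S15   S17  S18  S19 
 * S16   S20  S21  S22 
   S17   S17  S18  S19 
   S18   S15  S14  S16 
   S19   S20  S21  S22 
   S20   S17  S18  S19 
   S21   S15  S14  S16 
   S22   S20  S21  S22 
(> = start, * = accepting)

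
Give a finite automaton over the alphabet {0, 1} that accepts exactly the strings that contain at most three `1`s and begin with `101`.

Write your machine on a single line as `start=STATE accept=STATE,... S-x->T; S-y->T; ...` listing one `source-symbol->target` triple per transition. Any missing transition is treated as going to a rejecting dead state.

Run two small machines in parallel and take their product. One (5 states) tracks the count of `1`s, saturating at 4; the other (5 states) tracks whether the input so far still matches the prefix `101`. Each combined state is a pair, one component from each; accept when both components accept. Equivalent product states are then merged.
With 6 states:
        0   1  
>  q0   q1  q2 
   q1   q1  q1 
   q2   q3  q1 
   q3   q1  q4 
 * q4   q4  q5 
 * q5   q5  q1 
(> = start, * = accepting)

start=q0; accept=q4,q5; q0-0->q1; q0-1->q2; q1-0->q1; q1-1->q1; q2-0->q3; q2-1->q1; q3-0->q1; q3-1->q4; q4-0->q4; q4-1->q5; q5-0->q5; q5-1->q1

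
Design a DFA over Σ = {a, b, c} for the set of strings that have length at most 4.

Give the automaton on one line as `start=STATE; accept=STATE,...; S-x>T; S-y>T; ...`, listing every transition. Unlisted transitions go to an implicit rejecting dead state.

start=S0; accept=S0,S1,S2,S3,S4; S0-a>S1; S0-b>S1; S0-c>S1; S1-a>S2; S1-b>S2; S1-c>S2; S2-a>S3; S2-b>S3; S2-c>S3; S3-a>S4; S3-b>S4; S3-c>S4; S4-a>S5; S4-b>S5; S4-c>S5; S5-a>S5; S5-b>S5; S5-c>S5

We only need to distinguish lengths 0, 1, …, 4, and '>4'. Chain S0 → S1 → S2 → S3 → S4 → S5 on every symbol, with S5 looping. Accepting states: {S0, S1, S2, S3, S4}.
6 states suffice.
        a   b   c  
>* S0   S1  S1  S1 
 * S1   S2  S2  S2 
 * S2   S3  S3  S3 
 * S3   S4  S4  S4 
 * S4   S5  S5  S5 
   S5   S5  S5  S5 
(> = start, * = accepting)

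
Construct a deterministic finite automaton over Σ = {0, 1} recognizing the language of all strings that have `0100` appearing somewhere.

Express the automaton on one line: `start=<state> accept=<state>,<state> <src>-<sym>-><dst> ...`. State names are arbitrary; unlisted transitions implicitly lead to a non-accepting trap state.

start=q0 accept=q4 q0-0->q1 q0-1->q0 q1-0->q1 q1-1->q2 q2-0->q3 q2-1->q0 q3-0->q4 q3-1->q2 q4-0->q4 q4-1->q4

States q0..q3 record the length of the longest prefix of `0100` that matches the current input suffix. Reaching q4 means `0100` has been seen, and we stay there forever. Accept from q4.
        0   1  
>  q0   q1  q0 
   q1   q1  q2 
   q2   q3  q0 
   q3   q4  q2 
 * q4   q4  q4 
(> = start, * = accepting)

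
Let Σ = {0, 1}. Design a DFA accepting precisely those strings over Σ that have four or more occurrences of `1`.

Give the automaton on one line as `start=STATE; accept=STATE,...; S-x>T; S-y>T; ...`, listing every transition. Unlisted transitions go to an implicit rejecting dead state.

start=s0; accept=s4,s5; s0-0>s0; s0-1>s1; s1-0>s1; s1-1>s2; s2-0>s2; s2-1>s3; s3-0>s3; s3-1>s4; s4-0>s4; s4-1>s5; s5-0>s5; s5-1>s5

Only the number of `1`s matters, and only up to 5. Make a chain s0 → s1 → s2 → s3 → s4 → s5 advanced by each `1` (with s5 absorbing); every other symbol self-loops. The accepting set is {s4, s5}.
A 6-state machine:
        0   1  
>  s0   s0  s1 
   s1   s1  s2 
   s2   s2  s3 
   s3   s3  s4 
 * s4   s4  s5 
 * s5   s5  s5 
(> = start, * = accepting)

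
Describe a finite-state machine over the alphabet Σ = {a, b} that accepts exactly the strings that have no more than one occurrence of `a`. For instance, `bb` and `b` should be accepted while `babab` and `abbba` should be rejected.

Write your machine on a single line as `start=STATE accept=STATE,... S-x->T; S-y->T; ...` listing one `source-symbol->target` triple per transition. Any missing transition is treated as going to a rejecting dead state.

start=q0; accept=q0,q1; q0-a->q1; q0-b->q0; q1-a->q2; q1-b->q1; q2-a->q2; q2-b->q2

Count `a`s, saturating at 2: state q0 means no `a` yet, q1 means one `a` seen, q2 means more than one. Each `a` increments (capped at q2); other symbols loop. Accept from {q0, q1}.
3 states suffice.
        a   b  
>* q0   q1  q0 
 * q1   q2  q1 
   q2   q2  q2 
(> = start, * = accepting)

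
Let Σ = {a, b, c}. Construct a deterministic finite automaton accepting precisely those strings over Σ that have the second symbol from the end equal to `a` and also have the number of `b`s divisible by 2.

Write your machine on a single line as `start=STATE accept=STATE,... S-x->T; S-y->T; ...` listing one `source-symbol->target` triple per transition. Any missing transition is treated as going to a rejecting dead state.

start=s0; accept=s4,s6,s14; s0-a->s1; s0-b->s2; s0-c->s3; s1-a->s4; s1-b->s5; s1-c->s6; s2-a->s7; s2-b->s8; s2-c->s9; s3-a->s10; s3-b->s11; s3-c->s12; s4-a->s4; s4-b->s5; s4-c->s6; s5-a->s7; s5-b->s8; s5-c->s9; s6-a->s10; s6-b->s11; s6-c->s12; s7-a->s13; s7-b->s14; s7-c->s15; s8-a->s16; s8-b->s17; s8-c->s18; s9-a->s19; s9-b->s20; s9-c->s21; s10-a->s4; s10-b->s5; s10-c->s6; s11-a->s7; s11-b->s8; s11-c->s9; s12-a->s10; s12-b->s11; s12-c->s12; s13-a->s13; s13-b->s14; s13-c->s15; s14-a->s16; s14-b->s17; s14-c->s18; s15-a->s19; s15-b->s20; s15-c->s21; s16-a->s4; s16-b->s5; s16-c->s6; s17-a->s7; s17-b->s8; s17-c->s9; s18-a->s10; s18-b->s11; s18-c->s12; s19-a->s13; s19-b->s14; s19-c->s15; s20-a->s16; s20-b->s17; s20-c->s18; s21-a->s19; s21-b->s20; s21-c->s21

Handle the two conditions separately and then intersect. One (13 states) tracks the last 2 symbols read; the other (2 states) tracks the count of `b`s modulo 2. Each combined state is a pair, one component from each; accept when both components accept.
With 22 states:
          a    b    c  
>  s0     s1   s2   s3 
   s1     s4   s5   s6 
   s2     s7   s8   s9 
   s3    s10  s11  s12 
 * s4     s4   s5   s6 
   s5     s7   s8   s9 
 * s6    s10  s11  s12 
   s7    s13  s14  s15 
   s8    s16  s17  s18 
   s9    s19  s20  s21 
   s10    s4   s5   s6 
   s11    s7   s8   s9 
   s12   s10  s11  s12 
   s13   s13  s14  s15 
 * s14   s16  s17  s18 
   s15   s19  s20  s21 
   s16    s4   s5   s6 
   s17    s7   s8   s9 
   s18   s10  s11  s12 
   s19   s13  s14  s15 
   s20   s16  s17  s18 
   s21   s19  s20  s21 
(> = start, * = accepting)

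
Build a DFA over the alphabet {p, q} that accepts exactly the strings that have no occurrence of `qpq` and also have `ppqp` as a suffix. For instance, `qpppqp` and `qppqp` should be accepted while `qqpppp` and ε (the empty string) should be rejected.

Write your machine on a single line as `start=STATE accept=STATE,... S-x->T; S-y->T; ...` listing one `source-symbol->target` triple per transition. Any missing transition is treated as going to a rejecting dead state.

Run two small machines in parallel and take their product. One (4 states) tracks partial matches of the forbidden pattern `qpq`; the other (5 states) tracks how much of the suffix `ppqp` has currently been matched. Each combined state is a pair, one component from each; accept when both components accept.
With 12 states:
       p  q 
>  A   B  C 
   B   D  C 
   C   E  C 
   D   D  F 
   E   D  G 
   F   H  C 
   G   I  G 
 * H   D  G 
   I   J  G 
   J   J  K 
   K   L  G 
   L   J  G 
(> = start, * = accepting)

start=A; accept=H; A-p->B; A-q->C; B-p->D; B-q->C; C-p->E; C-q->C; D-p->D; D-q->F; E-p->D; E-q->G; F-p->H; F-q->C; G-p->I; G-q->G; H-p->D; H-q->G; I-p->J; I-q->G; J-p->J; J-q->K; K-p->L; K-q->G; L-p->J; L-q->G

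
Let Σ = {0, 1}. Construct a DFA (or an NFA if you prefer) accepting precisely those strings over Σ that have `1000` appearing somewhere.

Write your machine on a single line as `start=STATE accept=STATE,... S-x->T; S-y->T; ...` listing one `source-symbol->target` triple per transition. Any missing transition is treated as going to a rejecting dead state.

start=s0; accept=s4; s0-0->s0; s0-1->s1; s1-0->s2; s1-1->s1; s2-0->s3; s2-1->s1; s3-0->s4; s3-1->s1; s4-0->s4; s4-1->s4

Track how much of `1000` has been matched so far: state s0 is no progress, s4 is the absorbing accept state reached once `1000` has occurred. Intermediate states record partial matches; on a mismatch, fall back to the longest reusable overlap.
With 5 states:
        0   1  
>  s0   s0  s1 
   s1   s2  s1 
   s2   s3  s1 
   s3   s4  s1 
 * s4   s4  s4 
(> = start, * = accepting)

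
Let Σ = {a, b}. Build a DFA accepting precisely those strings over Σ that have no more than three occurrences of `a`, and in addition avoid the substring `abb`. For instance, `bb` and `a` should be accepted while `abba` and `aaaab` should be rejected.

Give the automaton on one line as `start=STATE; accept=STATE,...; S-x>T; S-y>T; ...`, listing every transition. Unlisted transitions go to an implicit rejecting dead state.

Handle the two conditions separately and then intersect. The first has 5 states tracking the count of `a`s, saturating at 4; the second has 4 states tracking partial matches of the forbidden pattern `abb`. A product state is a pair (one from each), accepting exactly when both do.
A 13-state machine:
          a    b  
>* q0     q1   q0 
 * q1     q2   q3 
 * q2     q4   q5 
 * q3     q2   q6 
 * q4     q7   q8 
 * q5     q4   q9 
   q6     q9   q6 
   q7     q7  q10 
 * q8     q7  q11 
   q9    q11   q9 
   q10    q7  q12 
   q11   q12  q11 
   q12   q12  q12 
(> = start, * = accepting)

start=q0; accept=q0,q1,q2,q3,q4,q5,q8; q0-a>q1; q0-b>q0; q1-a>q2; q1-b>q3; q2-a>q4; q2-b>q5; q3-a>q2; q3-b>q6; q4-a>q7; q4-b>q8; q5-a>q4; q5-b>q9; q6-a>q9; q6-b>q6; q7-a>q7; q7-b>q10; q8-a>q7; q8-b>q11; q9-a>q11; q9-b>q9; q10-a>q7; q10-b>q12; q11-a>q12; q11-b>q11; q12-a>q12; q12-b>q12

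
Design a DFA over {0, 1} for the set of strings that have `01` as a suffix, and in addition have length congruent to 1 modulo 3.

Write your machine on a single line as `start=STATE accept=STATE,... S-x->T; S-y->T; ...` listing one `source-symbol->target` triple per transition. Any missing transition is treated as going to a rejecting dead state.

Build one automaton per condition and run them in lockstep. One (3 states) tracks how much of the suffix `01` has currently been matched; the other (3 states) tracks the input length modulo 3. Each combined state is a pair, one component from each; accept when both components accept. Equivalent product states are then merged.
5 states suffice.
        0   1  
>  s0   s1  s1 
   s1   s2  s2 
   s2   s3  s0 
   s3   s1  s4 
 * s4   s2  s2 
(> = start, * = accepting)

start=s0; accept=s4; s0-0->s1; s0-1->s1; s1-0->s2; s1-1->s2; s2-0->s3; s2-1->s0; s3-0->s1; s3-1->s4; s4-0->s2; s4-1->s2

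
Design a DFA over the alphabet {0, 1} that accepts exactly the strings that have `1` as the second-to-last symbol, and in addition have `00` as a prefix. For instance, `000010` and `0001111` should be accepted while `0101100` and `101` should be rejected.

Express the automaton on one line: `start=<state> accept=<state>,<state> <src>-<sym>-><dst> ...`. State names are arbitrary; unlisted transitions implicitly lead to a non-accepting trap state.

start=q0 accept=q5,q6 q0-0->q1 q0-1->q2 q1-0->q3 q1-1->q2 q2-0->q2 q2-1->q2 q3-0->q3 q3-1->q4 q4-0->q5 q4-1->q6 q5-0->q3 q5-1->q4 q6-0->q5 q6-1->q6

Run two small machines in parallel and take their product. The first has 7 states tracking the last 2 symbols read; the second has 4 states tracking whether the input so far still matches the prefix `00`. A product state is a pair (one from each), accepting exactly when both do. After merging equivalent states the machine shrinks.
        0   1  
>  q0   q1  q2 
   q1   q3  q2 
   q2   q2  q2 
   q3   q3  q4 
   q4   q5  q6 
 * q5   q3  q4 
 * q6   q5  q6 
(> = start, * = accepting)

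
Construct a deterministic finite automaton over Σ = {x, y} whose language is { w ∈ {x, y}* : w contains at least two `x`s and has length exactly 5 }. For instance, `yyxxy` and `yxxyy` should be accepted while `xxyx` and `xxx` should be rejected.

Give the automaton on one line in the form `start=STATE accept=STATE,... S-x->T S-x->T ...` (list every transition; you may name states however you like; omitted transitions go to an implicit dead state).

start=S0 accept=S14,S15 S0-x->S1 S0-y->S2 S1-x->S3 S1-y->S4 S2-x->S4 S2-y->S5 S3-x->S6 S3-y->S7 S4-x->S7 S4-y->S8 S5-x->S8 S5-y->S9 S6-x->S10 S6-y->S10 S7-x->S10 S7-y->S11 S8-x->S11 S8-y->S12 S9-x->S12 S9-y->S13 S10-x->S14 S10-y->S14 S11-x->S14 S11-y->S15 S12-x->S15 S12-y->S16 S13-x->S16 S13-y->S17 S14-x->S18 S14-y->S18 S15-x->S18 S15-y->S19 S16-x->S19 S16-y->S20 S17-x->S20 S17-y->S21 S18-x->S18 S18-y->S18 S19-x->S18 S19-y->S19 S20-x->S19 S20-y->S20 S21-x->S20 S21-y->S21

Build one automaton per condition and run them in lockstep. The first has 4 states tracking the count of `x`s, saturating at 3; the second has 7 states tracking the input length, saturating at 6. A product state is a pair (one from each), accepting exactly when both do.
With 22 states:
          x    y  
>  S0     S1   S2 
   S1     S3   S4 
   S2     S4   S5 
   S3     S6   S7 
   S4     S7   S8 
   S5     S8   S9 
   S6    S10  S10 
   S7    S10  S11 
   S8    S11  S12 
   S9    S12  S13 
   S10   S14  S14 
   S11   S14  S15 
   S12   S15  S16 
   S13   S16  S17 
 * S14   S18  S18 
 * S15   S18  S19 
   S16   S19  S20 
   S17   S20  S21 
   S18   S18  S18 
   S19   S18  S19 
   S20   S19  S20 
   S21   S20  S21 
(> = start, * = accepting)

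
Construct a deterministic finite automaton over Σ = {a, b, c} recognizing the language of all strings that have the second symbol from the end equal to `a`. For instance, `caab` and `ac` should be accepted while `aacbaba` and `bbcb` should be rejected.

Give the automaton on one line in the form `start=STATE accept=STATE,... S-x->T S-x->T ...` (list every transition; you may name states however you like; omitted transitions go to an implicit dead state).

A DFA must remember the last 2 symbols (since which symbol is second-to-last isn't known until the input ends). Use one state per possible window of the last ≤2 symbols; accept from those whose window starts with `a`.
13 states suffice.
          a    b    c  
>  q0     q1   q2   q3 
   q1     q4   q5   q6 
   q2     q7   q8   q9 
   q3    q10  q11  q12 
 * q4     q4   q5   q6 
 * q5     q7   q8   q9 
 * q6    q10  q11  q12 
   q7     q4   q5   q6 
   q8     q7   q8   q9 
   q9    q10  q11  q12 
   q10    q4   q5   q6 
   q11    q7   q8   q9 
   q12   q10  q11  q12 
(> = start, * = accepting)

start=q0 accept=q4,q5,q6 q0-a->q1 q0-b->q2 q0-c->q3 q1-a->q4 q1-b->q5 q1-c->q6 q2-a->q7 q2-b->q8 q2-c->q9 q3-a->q10 q3-b->q11 q3-c->q12 q4-a->q4 q4-b->q5 q4-c->q6 q5-a->q7 q5-b->q8 q5-c->q9 q6-a->q10 q6-b->q11 q6-c->q12 q7-a->q4 q7-b->q5 q7-c->q6 q8-a->q7 q8-b->q8 q8-c->q9 q9-a->q10 q9-b->q11 q9-c->q12 q10-a->q4 q10-b->q5 q10-c->q6 q11-a->q7 q11-b->q8 q11-c->q9 q12-a->q10 q12-b->q11 q12-c->q12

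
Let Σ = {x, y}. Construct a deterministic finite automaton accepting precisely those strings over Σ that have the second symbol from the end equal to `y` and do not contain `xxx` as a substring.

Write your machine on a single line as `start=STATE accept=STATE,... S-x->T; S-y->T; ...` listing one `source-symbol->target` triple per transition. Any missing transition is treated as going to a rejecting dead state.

Run two small machines in parallel and take their product. One (7 states) tracks the last 2 symbols read; the other (4 states) tracks partial matches of the forbidden pattern `xxx`. Each combined state is a pair, one component from each; accept when both components accept. Minimizing collapses redundant product states.
With 7 states:
        x   y  
>  q0   q1  q2 
   q1   q3  q2 
   q2   q4  q5 
   q3   q6  q2 
 * q4   q3  q2 
 * q5   q4  q5 
   q6   q6  q6 
(> = start, * = accepting)

start=q0; accept=q4,q5; q0-x->q1; q0-y->q2; q1-x->q3; q1-y->q2; q2-x->q4; q2-y->q5; q3-x->q6; q3-y->q2; q4-x->q3; q4-y->q2; q5-x->q4; q5-y->q5; q6-x->q6; q6-y->q6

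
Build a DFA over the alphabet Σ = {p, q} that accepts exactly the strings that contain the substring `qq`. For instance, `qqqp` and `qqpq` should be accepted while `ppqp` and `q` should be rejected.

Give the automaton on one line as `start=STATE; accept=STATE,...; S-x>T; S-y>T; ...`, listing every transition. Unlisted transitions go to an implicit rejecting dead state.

start=A; accept=C; A-p>A; A-q>B; B-p>A; B-q>C; C-p>C; C-q>C

Track how much of `qq` has been matched so far: state A is no progress, C is the absorbing accept state reached once `qq` has occurred. Intermediate states record partial matches; on a mismatch, fall back to the longest reusable overlap.
       p  q 
>  A   A  B 
   B   A  C 
 * C   C  C 
(> = start, * = accepting)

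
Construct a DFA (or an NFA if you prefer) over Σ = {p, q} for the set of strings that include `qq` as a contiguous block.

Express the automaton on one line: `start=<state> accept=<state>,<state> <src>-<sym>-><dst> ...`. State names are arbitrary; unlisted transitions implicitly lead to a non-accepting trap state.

start=A accept=C A-p->A A-q->B B-p->A B-q->C C-p->C C-q->C

Track how much of `qq` has been matched so far: state A is no progress, C is the absorbing accept state reached once `qq` has occurred. Intermediate states record partial matches; on a mismatch, fall back to the longest reusable overlap.
With 3 states:
       p  q 
>  A   A  B 
   B   A  C 
 * C   C  C 
(> = start, * = accepting)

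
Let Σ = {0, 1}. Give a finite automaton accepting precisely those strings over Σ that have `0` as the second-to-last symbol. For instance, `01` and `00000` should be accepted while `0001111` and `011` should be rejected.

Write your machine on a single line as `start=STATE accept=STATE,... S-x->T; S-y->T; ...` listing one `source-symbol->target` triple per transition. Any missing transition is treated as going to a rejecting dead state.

Because acceptance depends on a position counted from the end, the machine has to buffer the most recent 2 symbols. Make each state the string of the last up-to-2 symbols read; on input `x` shift the window left and append `x`. Accept when the buffered window has length 2 and begins with `0`.
7 states suffice.
        0   1  
>  S0   S1  S2 
   S1   S3  S4 
   S2   S5  S6 
 * S3   S3  S4 
 * S4   S5  S6 
   S5   S3  S4 
   S6   S5  S6 
(> = start, * = accepting)

start=S0; accept=S3,S4; S0-0->S1; S0-1->S2; S1-0->S3; S1-1->S4; S2-0->S5; S2-1->S6; S3-0->S3; S3-1->S4; S4-0->S5; S4-1->S6; S5-0->S3; S5-1->S4; S6-0->S5; S6-1->S6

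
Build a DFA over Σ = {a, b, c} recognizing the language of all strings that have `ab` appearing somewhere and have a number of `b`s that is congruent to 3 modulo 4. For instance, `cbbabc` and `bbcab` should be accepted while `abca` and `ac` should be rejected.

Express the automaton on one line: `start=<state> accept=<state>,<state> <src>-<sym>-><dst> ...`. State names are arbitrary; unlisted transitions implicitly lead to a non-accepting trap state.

start=S0 accept=S9 S0-a->S1 S0-b->S2 S0-c->S0 S1-a->S1 S1-b->S3 S1-c->S0 S2-a->S4 S2-b->S5 S2-c->S2 S3-a->S3 S3-b->S6 S3-c->S3 S4-a->S4 S4-b->S6 S4-c->S2 S5-a->S7 S5-b->S8 S5-c->S5 S6-a->S6 S6-b->S9 S6-c->S6 S7-a->S7 S7-b->S9 S7-c->S5 S8-a->S10 S8-b->S0 S8-c->S8 S9-a->S9 S9-b->S11 S9-c->S9 S10-a->S10 S10-b->S11 S10-c->S8 S11-a->S11 S11-b->S3 S11-c->S11

Build one automaton per condition and run them in lockstep. One (3 states) tracks whether and how much of `ab` has been seen; the other (4 states) tracks the count of `b`s modulo 4. Each combined state is a pair, one component from each; accept when both components accept.
With 12 states:
          a    b    c  
>  S0     S1   S2   S0 
   S1     S1   S3   S0 
   S2     S4   S5   S2 
   S3     S3   S6   S3 
   S4     S4   S6   S2 
   S5     S7   S8   S5 
   S6     S6   S9   S6 
   S7     S7   S9   S5 
   S8    S10   S0   S8 
 * S9     S9  S11   S9 
   S10   S10  S11   S8 
   S11   S11   S3  S11 
(> = start, * = accepting)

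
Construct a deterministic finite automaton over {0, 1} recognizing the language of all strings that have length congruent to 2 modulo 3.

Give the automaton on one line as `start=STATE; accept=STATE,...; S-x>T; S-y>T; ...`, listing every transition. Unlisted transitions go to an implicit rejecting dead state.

start=A; accept=C; A-0>B; A-1>B; B-0>C; B-1>C; C-0>A; C-1>A

Count input length modulo 3: every symbol advances one step around the cycle A → B → C → A. Accept at C.
With 3 states:
       0  1 
>  A   B  B 
   B   C  C 
 * C   A  A 
(> = start, * = accepting)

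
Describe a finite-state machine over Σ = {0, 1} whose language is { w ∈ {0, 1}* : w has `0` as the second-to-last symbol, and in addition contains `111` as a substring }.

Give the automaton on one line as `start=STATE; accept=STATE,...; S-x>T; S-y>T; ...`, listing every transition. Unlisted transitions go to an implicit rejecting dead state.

start=q0; accept=q5,q6; q0-0>q0; q0-1>q1; q1-0>q0; q1-1>q2; q2-0>q0; q2-1>q3; q3-0>q4; q3-1>q3; q4-0>q5; q4-1>q6; q5-0>q5; q5-1>q6; q6-0>q4; q6-1>q3

Build one automaton per condition and run them in lockstep. The first has 7 states tracking the last 2 symbols read; the second has 4 states tracking whether and how much of `111` has been seen. A product state is a pair (one from each), accepting exactly when both do. Equivalent product states are then merged.
With 7 states:
        0   1  
>  q0   q0  q1 
   q1   q0  q2 
   q2   q0  q3 
   q3   q4  q3 
   q4   q5  q6 
 * q5   q5  q6 
 * q6   q4  q3 
(> = start, * = accepting)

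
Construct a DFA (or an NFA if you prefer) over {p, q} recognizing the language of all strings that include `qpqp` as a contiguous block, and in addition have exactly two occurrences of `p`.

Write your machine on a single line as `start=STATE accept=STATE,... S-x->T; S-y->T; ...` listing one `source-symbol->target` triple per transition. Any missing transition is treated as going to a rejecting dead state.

start=s0; accept=s5; s0-p->s1; s0-q->s2; s1-p->s1; s1-q->s1; s2-p->s3; s2-q->s2; s3-p->s1; s3-q->s4; s4-p->s5; s4-q->s1; s5-p->s1; s5-q->s5

Build one automaton per condition and run them in lockstep. One (5 states) tracks whether and how much of `qpqp` has been seen; the other (4 states) tracks the count of `p`s, saturating at 3. Each combined state is a pair, one component from each; accept when both components accept. After merging equivalent states the machine shrinks.
With 6 states:
        p   q  
>  s0   s1  s2 
   s1   s1  s1 
   s2   s3  s2 
   s3   s1  s4 
   s4   s5  s1 
 * s5   s1  s5 
(> = start, * = accepting)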